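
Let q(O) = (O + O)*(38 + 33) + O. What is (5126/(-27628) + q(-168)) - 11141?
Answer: -485771873/13814 ≈ -35165.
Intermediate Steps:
q(O) = 143*O (q(O) = (2*O)*71 + O = 142*O + O = 143*O)
(5126/(-27628) + q(-168)) - 11141 = (5126/(-27628) + 143*(-168)) - 11141 = (5126*(-1/27628) - 24024) - 11141 = (-2563/13814 - 24024) - 11141 = -331870099/13814 - 11141 = -485771873/13814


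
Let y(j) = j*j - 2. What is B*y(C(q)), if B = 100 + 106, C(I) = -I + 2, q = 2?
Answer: -412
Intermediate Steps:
C(I) = 2 - I
y(j) = -2 + j² (y(j) = j² - 2 = -2 + j²)
B = 206
B*y(C(q)) = 206*(-2 + (2 - 1*2)²) = 206*(-2 + (2 - 2)²) = 206*(-2 + 0²) = 206*(-2 + 0) = 206*(-2) = -412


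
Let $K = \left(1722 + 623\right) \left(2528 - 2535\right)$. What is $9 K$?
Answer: $-147735$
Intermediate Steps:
$K = -16415$ ($K = 2345 \left(-7\right) = -16415$)
$9 K = 9 \left(-16415\right) = -147735$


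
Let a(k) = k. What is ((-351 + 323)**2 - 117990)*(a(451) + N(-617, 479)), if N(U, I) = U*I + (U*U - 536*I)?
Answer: 20059455282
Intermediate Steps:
N(U, I) = U**2 - 536*I + I*U (N(U, I) = I*U + (U**2 - 536*I) = U**2 - 536*I + I*U)
((-351 + 323)**2 - 117990)*(a(451) + N(-617, 479)) = ((-351 + 323)**2 - 117990)*(451 + ((-617)**2 - 536*479 + 479*(-617))) = ((-28)**2 - 117990)*(451 + (380689 - 256744 - 295543)) = (784 - 117990)*(451 - 171598) = -117206*(-171147) = 20059455282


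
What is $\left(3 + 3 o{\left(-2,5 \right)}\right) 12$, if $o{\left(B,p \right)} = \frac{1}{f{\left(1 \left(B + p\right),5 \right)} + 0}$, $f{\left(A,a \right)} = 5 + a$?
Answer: $\frac{198}{5} \approx 39.6$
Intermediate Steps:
$o{\left(B,p \right)} = \frac{1}{10}$ ($o{\left(B,p \right)} = \frac{1}{\left(5 + 5\right) + 0} = \frac{1}{10 + 0} = \frac{1}{10}$)
$\left(3 + 3 o{\left(-2,5 \right)}\right) 12 = \left(3 + 3 \cdot \frac{1}{10}\right) 12 = \left(3 + \frac{3}{10}\right) 12 = \frac{33}{10} \cdot 12 = \frac{198}{5}$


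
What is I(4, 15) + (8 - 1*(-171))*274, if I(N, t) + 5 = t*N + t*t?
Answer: 49326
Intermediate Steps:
I(N, t) = -5 + t² + N*t (I(N, t) = -5 + (t*N + t*t) = -5 + (N*t + t²) = -5 + (t² + N*t) = -5 + t² + N*t)
I(4, 15) + (8 - 1*(-171))*274 = (-5 + 15² + 4*15) + (8 - 1*(-171))*274 = (-5 + 225 + 60) + (8 + 171)*274 = 280 + 179*274 = 280 + 49046 = 49326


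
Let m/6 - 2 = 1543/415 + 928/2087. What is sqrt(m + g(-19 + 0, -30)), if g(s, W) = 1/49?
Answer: sqrt(1359881835571795)/6062735 ≈ 6.0825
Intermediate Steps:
g(s, W) = 1/49
m = 32025426/866105 (m = 12 + 6*(1543/415 + 928/2087) = 12 + 6*(3605361/866105) = 12 + 21632166/866105 = 32025426/866105 ≈ 36.976)
sqrt(m + g(-19 + 0, -30)) = sqrt(32025426/866105 + 1/49) = sqrt(1570111979/42439145) = sqrt(1359881835571795)/6062735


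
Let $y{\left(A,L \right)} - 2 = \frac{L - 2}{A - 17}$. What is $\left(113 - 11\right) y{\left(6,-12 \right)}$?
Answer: $\frac{3672}{11} \approx 333.82$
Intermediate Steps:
$y{\left(A,L \right)} = 2 + \frac{-2 + L}{-17 + A}$ ($y{\left(A,L \right)} = 2 + \frac{L - 2}{A - 17} = 2 + \frac{-2 + L}{-17 + A}$)
$\left(113 - 11\right) y{\left(6,-12 \right)} = \left(113 - 11\right) \frac{-36 - 12 + 2 \cdot 6}{-17 + 6} = 102 \frac{-36 - 12 + 12}{-11} = 102 \left(\left(- \frac{1}{11}\right) \left(-36\right)\right) = 102 \cdot \frac{36}{11} = \frac{3672}{11}$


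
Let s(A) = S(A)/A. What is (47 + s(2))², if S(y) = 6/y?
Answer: 9409/4 ≈ 2352.3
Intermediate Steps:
s(A) = 6/A² (s(A) = (6/A)/A = 6/A²)
(47 + s(2))² = (47 + 6/2²)² = (47 + 6*(¼))² = (47 + 3/2)² = (97/2)² = 9409/4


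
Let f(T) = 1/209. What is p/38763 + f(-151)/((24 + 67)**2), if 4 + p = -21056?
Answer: -4049901553/7454249803 ≈ -0.54330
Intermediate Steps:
p = -21060 (p = -4 - 21056 = -21060)
f(T) = 1/209
p/38763 + f(-151)/((24 + 67)**2) = -21060/38763 + 1/(209*((24 + 67)**2)) = -21060*1/38763 + 1/(209*(91**2)) = -2340/4307 + (1/209)/8281 = -2340/4307 + (1/209)*(1/8281) = -2340/4307 + 1/1730729 = -4049901553/7454249803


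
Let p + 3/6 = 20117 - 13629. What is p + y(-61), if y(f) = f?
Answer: 12853/2 ≈ 6426.5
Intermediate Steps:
p = 12975/2 (p = -½ + (20117 - 13629) = -½ + 6488 = 12975/2 ≈ 6487.5)
p + y(-61) = 12975/2 - 61 = 12853/2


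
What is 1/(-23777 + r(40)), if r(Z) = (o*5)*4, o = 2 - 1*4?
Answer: -1/23817 ≈ -4.1987e-5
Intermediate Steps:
o = -2 (o = 2 - 4 = -2)
r(Z) = -40 (r(Z) = -2*5*4 = -10*4 = -40)
1/(-23777 + r(40)) = 1/(-23777 - 40) = 1/(-23817) = -1/23817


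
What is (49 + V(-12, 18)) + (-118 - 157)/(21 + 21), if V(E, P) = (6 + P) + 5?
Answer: 3001/42 ≈ 71.452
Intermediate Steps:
V(E, P) = 11 + P
(49 + V(-12, 18)) + (-118 - 157)/(21 + 21) = (49 + (11 + 18)) + (-118 - 157)/(21 + 21) = (49 + 29) - 275/42 = 78 - 275*1/42 = 78 - 275/42 = 3001/42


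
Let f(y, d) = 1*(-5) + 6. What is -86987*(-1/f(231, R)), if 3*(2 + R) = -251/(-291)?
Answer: 86987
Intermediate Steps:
R = -1495/873 (R = -2 + (-251/(-291))/3 = -2 + (-251*(-1/291))/3 = -2 + (⅓)*(251/291) = -2 + 251/873 = -1495/873 ≈ -1.7125)
f(y, d) = 1 (f(y, d) = -5 + 6 = 1)
-86987*(-1/f(231, R)) = -86987/((-1*1)) = -86987/(-1) = -86987*(-1) = 86987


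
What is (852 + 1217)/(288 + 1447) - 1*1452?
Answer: -2517151/1735 ≈ -1450.8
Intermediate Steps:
(852 + 1217)/(288 + 1447) - 1*1452 = 2069/1735 - 1452 = -2517151/1735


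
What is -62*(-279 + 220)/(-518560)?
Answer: -1829/259280 ≈ -0.0070542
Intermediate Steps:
-62*(-279 + 220)/(-518560) = -62*(-59)*(-1/518560) = 3658*(-1/518560) = -1829/259280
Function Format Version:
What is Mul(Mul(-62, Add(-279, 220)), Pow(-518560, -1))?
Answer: Rational(-1829, 259280) ≈ -0.0070542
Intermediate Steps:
Mul(Mul(-62, Add(-279, 220)), Pow(-518560, -1)) = Mul(Mul(-62, -59), Rational(-1, 518560)) = Mul(3658, Rational(-1, 518560)) = Rational(-1829, 259280)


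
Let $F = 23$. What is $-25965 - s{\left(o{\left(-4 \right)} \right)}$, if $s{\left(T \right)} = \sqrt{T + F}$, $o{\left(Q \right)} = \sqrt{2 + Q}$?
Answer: $-25965 - \sqrt{23 + i \sqrt{2}} \approx -25970.0 - 0.14737 i$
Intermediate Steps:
$s{\left(T \right)} = \sqrt{23 + T}$ ($s{\left(T \right)} = \sqrt{T + 23} = \sqrt{23 + T}$)
$-25965 - s{\left(o{\left(-4 \right)} \right)} = -25965 - \sqrt{23 + \sqrt{2 - 4}} = -25965 - \sqrt{23 + \sqrt{-2}} = -25965 - \sqrt{23 + i \sqrt{2}}$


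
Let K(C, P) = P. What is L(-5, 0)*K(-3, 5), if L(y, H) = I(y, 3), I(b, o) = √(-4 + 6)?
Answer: 5*√2 ≈ 7.0711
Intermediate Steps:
I(b, o) = √2
L(y, H) = √2
L(-5, 0)*K(-3, 5) = √2*5 = 5*√2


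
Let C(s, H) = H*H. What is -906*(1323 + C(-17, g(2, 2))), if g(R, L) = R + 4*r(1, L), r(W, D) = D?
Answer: -1289238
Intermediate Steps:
g(R, L) = R + 4*L
C(s, H) = H**2
-906*(1323 + C(-17, g(2, 2))) = -906*(1323 + (2 + 4*2)**2) = -906*(1323 + (2 + 8)**2) = -906*(1323 + 10**2) = -906*(1323 + 100) = -906*1423 = -1289238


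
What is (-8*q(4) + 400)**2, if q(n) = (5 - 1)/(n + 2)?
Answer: 1401856/9 ≈ 1.5576e+5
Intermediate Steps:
q(n) = 4/(2 + n)
(-8*q(4) + 400)**2 = (-32/(2 + 4) + 400)**2 = (-32/6 + 400)**2 = (-8*2/3 + 400)**2 = (-16/3 + 400)**2 = (1184/3)**2 = 1401856/9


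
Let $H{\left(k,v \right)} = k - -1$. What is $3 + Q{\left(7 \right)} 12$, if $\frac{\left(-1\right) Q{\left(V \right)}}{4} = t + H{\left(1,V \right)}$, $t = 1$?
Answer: $-141$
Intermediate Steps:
$H{\left(k,v \right)} = 1 + k$ ($H{\left(k,v \right)} = k + 1 = 1 + k$)
$Q{\left(V \right)} = -12$ ($Q{\left(V \right)} = - 4 \left(1 + \left(1 + 1\right)\right) = - 4 \left(1 + 2\right) = \left(-4\right) 3 = -12$)
$3 + Q{\left(7 \right)} 12 = 3 - 144 = -141$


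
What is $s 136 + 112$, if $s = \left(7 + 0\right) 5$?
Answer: $4872$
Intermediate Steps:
$s = 35$ ($s = 7 \cdot 5 = 35$)
$s 136 + 112 = 35 \cdot 136 + 112 = 4760 + 112 = 4872$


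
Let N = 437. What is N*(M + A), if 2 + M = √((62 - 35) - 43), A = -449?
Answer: -197087 + 1748*I ≈ -1.9709e+5 + 1748.0*I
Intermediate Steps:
M = -2 + 4*I (M = -2 + √((62 - 35) - 43) = -2 + √(27 - 43) = -2 + √(-16) = -2 + 4*I ≈ -2.0 + 4.0*I)
N*(M + A) = 437*((-2 + 4*I) - 449) = 437*(-451 + 4*I) = -197087 + 1748*I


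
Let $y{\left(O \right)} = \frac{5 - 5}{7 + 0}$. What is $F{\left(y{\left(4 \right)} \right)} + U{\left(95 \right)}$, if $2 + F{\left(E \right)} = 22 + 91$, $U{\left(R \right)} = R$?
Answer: $206$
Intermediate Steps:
$y{\left(O \right)} = 0$ ($y{\left(O \right)} = \frac{0}{7} = 0 \cdot \frac{1}{7} = 0$)
$F{\left(E \right)} = 111$ ($F{\left(E \right)} = -2 + \left(22 + 91\right) = -2 + 113 = 111$)
$F{\left(y{\left(4 \right)} \right)} + U{\left(95 \right)} = 111 + 95 = 206$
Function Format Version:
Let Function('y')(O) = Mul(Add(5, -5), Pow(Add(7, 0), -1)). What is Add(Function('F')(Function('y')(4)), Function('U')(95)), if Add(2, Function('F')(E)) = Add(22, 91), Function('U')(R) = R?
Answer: 206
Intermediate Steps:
Function('y')(O) = 0 (Function('y')(O) = Mul(0, Pow(7, -1)) = Mul(0, Rational(1, 7)) = 0)
Function('F')(E) = 111 (Function('F')(E) = Add(-2, Add(22, 91)) = Add(-2, 113) = 111)
Add(Function('F')(Function('y')(4)), Function('U')(95)) = Add(111, 95) = 206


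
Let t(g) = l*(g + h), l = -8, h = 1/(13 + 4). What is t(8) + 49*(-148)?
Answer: -124380/17 ≈ -7316.5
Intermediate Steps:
h = 1/17 ≈ 0.058824
t(g) = -8/17 - 8*g (t(g) = -8*(g + 1/17) = -8*(1/17 + g) = -8/17 - 8*g)
t(8) + 49*(-148) = (-8/17 - 8*8) + 49*(-148) = (-8/17 - 64) - 7252 = -1096/17 - 7252 = -124380/17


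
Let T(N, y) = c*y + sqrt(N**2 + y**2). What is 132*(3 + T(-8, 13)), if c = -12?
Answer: -20196 + 132*sqrt(233) ≈ -18181.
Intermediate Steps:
T(N, y) = sqrt(N**2 + y**2) - 12*y (T(N, y) = -12*y + sqrt(N**2 + y**2) = sqrt(N**2 + y**2) - 12*y)
132*(3 + T(-8, 13)) = 132*(3 + (sqrt((-8)**2 + 13**2) - 12*13)) = 132*(3 + (sqrt(64 + 169) - 156)) = 132*(3 + (sqrt(233) - 156)) = 132*(3 + (-156 + sqrt(233))) = 132*(-153 + sqrt(233)) = -20196 + 132*sqrt(233)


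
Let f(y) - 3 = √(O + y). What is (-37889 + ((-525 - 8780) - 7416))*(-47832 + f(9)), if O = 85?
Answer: 2611941690 - 54610*√94 ≈ 2.6114e+9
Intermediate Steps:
f(y) = 3 + √(85 + y)
(-37889 + ((-525 - 8780) - 7416))*(-47832 + f(9)) = (-37889 + ((-525 - 8780) - 7416))*(-47832 + (3 + √(85 + 9))) = (-37889 + (-9305 - 7416))*(-47832 + (3 + √94)) = (-37889 - 16721)*(-47829 + √94) = -54610*(-47829 + √94) = 2611941690 - 54610*√94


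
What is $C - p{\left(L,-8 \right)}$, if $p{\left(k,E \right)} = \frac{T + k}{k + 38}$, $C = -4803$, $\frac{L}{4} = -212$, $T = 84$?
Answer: $- \frac{1945597}{405} \approx -4803.9$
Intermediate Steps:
$L = -848$ ($L = 4 \left(-212\right) = -848$)
$p{\left(k,E \right)} = \frac{84 + k}{38 + k}$ ($p{\left(k,E \right)} = \frac{84 + k}{k + 38} = \frac{84 + k}{38 + k}$)
$C - p{\left(L,-8 \right)} = -4803 - \frac{84 - 848}{38 - 848} = -4803 - \frac{1}{-810} \left(-764\right) = -4803 - \left(- \frac{1}{810}\right) \left(-764\right) = -4803 - \frac{382}{405} = - \frac{1945597}{405}$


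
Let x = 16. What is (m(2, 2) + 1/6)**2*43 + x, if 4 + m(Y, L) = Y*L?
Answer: 619/36 ≈ 17.194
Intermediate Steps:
m(Y, L) = -4 + L*Y (m(Y, L) = -4 + Y*L = -4 + L*Y)
(m(2, 2) + 1/6)**2*43 + x = ((-4 + 2*2) + 1/6)**2*43 + 16 = ((-4 + 4) + 1/6)**2*43 + 16 = (0 + 1/6)**2*43 + 16 = (1/6)**2*43 + 16 = (1/36)*43 + 16 = 43/36 + 16 = 619/36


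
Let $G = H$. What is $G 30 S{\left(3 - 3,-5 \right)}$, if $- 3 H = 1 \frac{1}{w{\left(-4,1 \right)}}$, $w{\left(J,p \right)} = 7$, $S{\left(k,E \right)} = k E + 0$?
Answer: $0$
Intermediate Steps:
$S{\left(k,E \right)} = E k$ ($S{\left(k,E \right)} = E k + 0 = E k$)
$H = - \frac{1}{21}$ ($H = - \frac{1 \cdot \frac{1}{7}}{3} = \left(- \frac{1}{3}\right) \frac{1}{7} = - \frac{1}{21} \approx -0.047619$)
$G = - \frac{1}{21} \approx -0.047619$
$G 30 S{\left(3 - 3,-5 \right)} = \left(- \frac{1}{21}\right) 30 \left(- 5 \left(3 - 3\right)\right) = - \frac{10 \left(- 5 \left(3 - 3\right)\right)}{7} = - \frac{10 \left(\left(-5\right) 0\right)}{7} = \left(- \frac{10}{7}\right) 0 = 0$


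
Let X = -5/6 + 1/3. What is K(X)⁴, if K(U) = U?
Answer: 1/16 ≈ 0.062500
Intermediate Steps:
X = -½ (X = -5*⅙ + 1*(⅓) = -⅚ + ⅓ = -½ ≈ -0.50000)
K(X)⁴ = (-½)⁴ = 1/16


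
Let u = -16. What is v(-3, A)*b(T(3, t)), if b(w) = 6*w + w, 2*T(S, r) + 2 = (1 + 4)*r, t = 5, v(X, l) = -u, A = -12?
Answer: 1288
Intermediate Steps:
v(X, l) = 16 (v(X, l) = -1*(-16) = 16)
T(S, r) = -1 + 5*r/2 (T(S, r) = -1 + ((1 + 4)*r)/2 = -1 + (5*r)/2 = -1 + 5*r/2)
b(w) = 7*w
v(-3, A)*b(T(3, t)) = 16*(7*(-1 + (5/2)*5)) = 16*(7*(-1 + 25/2)) = 16*(7*(23/2)) = 16*(161/2) = 1288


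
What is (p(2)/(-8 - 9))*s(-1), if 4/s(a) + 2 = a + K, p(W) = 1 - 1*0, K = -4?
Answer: 4/119 ≈ 0.033613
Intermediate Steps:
p(W) = 1 (p(W) = 1 + 0 = 1)
s(a) = 4/(-6 + a) (s(a) = 4/(-2 + (a - 4)) = 4/(-2 + (-4 + a)) = 4/(-6 + a))
(p(2)/(-8 - 9))*s(-1) = (1/(-8 - 9))*(4/(-6 - 1)) = (1/(-17))*(4/(-7)) = (-1/17*1)*(4*(-⅐)) = -1/17*(-4/7) = 4/119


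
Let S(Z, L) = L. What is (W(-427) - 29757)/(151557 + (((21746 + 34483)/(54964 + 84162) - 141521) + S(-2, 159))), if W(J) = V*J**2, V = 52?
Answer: 1314928659226/1418445799 ≈ 927.02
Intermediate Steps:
W(J) = 52*J**2
(W(-427) - 29757)/(151557 + (((21746 + 34483)/(54964 + 84162) - 141521) + S(-2, 159))) = (52*(-427)**2 - 29757)/(151557 + (((21746 + 34483)/(54964 + 84162) - 141521) + 159)) = (52*182329 - 29757)/(151557 + ((56229/139126 - 141521) + 159)) = (9481108 - 29757)/(151557 + ((56229*(1/139126) - 141521) + 159)) = 9451351/(151557 + ((56229/139126 - 141521) + 159)) = 9451351/(151557 + (-19689194417/139126 + 159)) = 9451351/(151557 - 19667073383/139126) = 9451351/(1418445799/139126) = 9451351*(139126/1418445799) = 1314928659226/1418445799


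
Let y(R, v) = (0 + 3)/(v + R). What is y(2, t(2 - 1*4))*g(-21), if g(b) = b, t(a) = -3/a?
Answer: -18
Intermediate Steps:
y(R, v) = 3/(R + v)
y(2, t(2 - 1*4))*g(-21) = (3/(2 - 3/(2 - 1*4)))*(-21) = (3/(2 - 3/(2 - 4)))*(-21) = (3/(2 - 3/(-2)))*(-21) = (3/(2 - 3*(-1/2)))*(-21) = (3/(2 + 3/2))*(-21) = (3/(7/2))*(-21) = (3*(2/7))*(-21) = (6/7)*(-21) = -18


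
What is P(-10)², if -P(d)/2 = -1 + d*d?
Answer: 39204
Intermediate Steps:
P(d) = 2 - 2*d² (P(d) = -2*(-1 + d*d) = -2*(-1 + d²) = 2 - 2*d²)
P(-10)² = (2 - 2*(-10)²)² = (2 - 2*100)² = (2 - 200)² = (-198)² = 39204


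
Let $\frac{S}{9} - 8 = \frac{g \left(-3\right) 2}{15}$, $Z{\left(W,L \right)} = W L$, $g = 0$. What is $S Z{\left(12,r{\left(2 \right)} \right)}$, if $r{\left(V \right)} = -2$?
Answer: $-1728$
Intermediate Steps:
$Z{\left(W,L \right)} = L W$
$S = 72$ ($S = 72 + 9 \frac{0 \left(-3\right) 2}{15} = 72 + 9 \frac{0 \cdot 2}{15} = 72 + 9 \cdot \frac{1}{15} \cdot 0 = 72 + 9 \cdot 0 = 72 + 0 = 72$)
$S Z{\left(12,r{\left(2 \right)} \right)} = 72 \left(\left(-2\right) 12\right) = 72 \left(-24\right) = -1728$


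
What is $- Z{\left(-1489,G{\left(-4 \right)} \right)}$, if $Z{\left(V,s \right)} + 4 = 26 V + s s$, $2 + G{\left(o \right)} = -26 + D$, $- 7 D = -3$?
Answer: $\frac{1859933}{49} \approx 37958.0$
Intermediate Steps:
$D = \frac{3}{7}$ ($D = \left(- \frac{1}{7}\right) \left(-3\right) = \frac{3}{7} \approx 0.42857$)
$G{\left(o \right)} = - \frac{193}{7}$ ($G{\left(o \right)} = -2 + \left(-26 + \frac{3}{7}\right) = -2 - \frac{179}{7} = - \frac{193}{7}$)
$Z{\left(V,s \right)} = -4 + s^{2} + 26 V$ ($Z{\left(V,s \right)} = -4 + \left(26 V + s s\right) = -4 + \left(26 V + s^{2}\right) = -4 + \left(s^{2} + 26 V\right) = -4 + s^{2} + 26 V$)
$- Z{\left(-1489,G{\left(-4 \right)} \right)} = - (-4 + \left(- \frac{193}{7}\right)^{2} + 26 \left(-1489\right)) = - (-4 + \frac{37249}{49} - 38714) = \left(-1\right) \left(- \frac{1859933}{49}\right) = \frac{1859933}{49}$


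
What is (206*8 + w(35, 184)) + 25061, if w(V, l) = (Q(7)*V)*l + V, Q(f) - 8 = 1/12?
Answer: 236402/3 ≈ 78801.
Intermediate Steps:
Q(f) = 97/12 (Q(f) = 8 + 1/12 = 97/12)
w(V, l) = V + 97*V*l/12 (w(V, l) = (97*V/12)*l + V = 97*V*l/12 + V = V + 97*V*l/12)
(206*8 + w(35, 184)) + 25061 = (206*8 + (1/12)*35*(12 + 97*184)) + 25061 = (1648 + (1/12)*35*(12 + 17848)) + 25061 = (1648 + (1/12)*35*17860) + 25061 = (1648 + 156275/3) + 25061 = 161219/3 + 25061 = 236402/3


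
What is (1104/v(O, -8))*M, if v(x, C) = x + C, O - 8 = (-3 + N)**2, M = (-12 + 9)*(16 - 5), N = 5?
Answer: -9108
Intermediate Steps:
M = -33 (M = -3*11 = -33)
O = 12 (O = 8 + (-3 + 5)**2 = 8 + 2**2 = 8 + 4 = 12)
v(x, C) = C + x
(1104/v(O, -8))*M = (1104/(-8 + 12))*(-33) = (1104/4)*(-33) = (1104*(1/4))*(-33) = 276*(-33) = -9108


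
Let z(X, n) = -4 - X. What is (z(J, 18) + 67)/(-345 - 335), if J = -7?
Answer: -7/68 ≈ -0.10294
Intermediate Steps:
(z(J, 18) + 67)/(-345 - 335) = ((-4 - 1*(-7)) + 67)/(-345 - 335) = ((-4 + 7) + 67)/(-680) = (3 + 67)*(-1/680) = 70*(-1/680) = -7/68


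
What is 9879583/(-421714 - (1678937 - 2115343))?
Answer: 9879583/14692 ≈ 672.45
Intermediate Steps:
9879583/(-421714 - (1678937 - 2115343)) = 9879583/(-421714 - 1*(-436406)) = 9879583/(-421714 + 436406) = 9879583/14692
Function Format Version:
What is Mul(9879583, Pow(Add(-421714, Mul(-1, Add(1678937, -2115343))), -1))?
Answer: Rational(9879583, 14692) ≈ 672.45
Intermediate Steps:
Mul(9879583, Pow(Add(-421714, Mul(-1, Add(1678937, -2115343))), -1)) = Mul(9879583, Pow(Add(-421714, Mul(-1, -436406)), -1)) = Mul(9879583, Pow(Add(-421714, 436406), -1)) = Mul(9879583, Pow(14692, -1)) = Mul(9879583, Rational(1, 14692)) = Rational(9879583, 14692)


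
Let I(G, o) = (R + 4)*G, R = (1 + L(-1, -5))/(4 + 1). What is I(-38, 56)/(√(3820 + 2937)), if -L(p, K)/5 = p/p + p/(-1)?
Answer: -418*√6757/33785 ≈ -1.0170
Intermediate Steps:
L(p, K) = -5 + 5*p (L(p, K) = -5*(p/p + p/(-1)) = -5*(1 + p*(-1)) = -5*(1 - p) = -5 + 5*p)
R = -9/5 (R = (1 + (-5 + 5*(-1)))/(4 + 1) = (1 + (-5 - 5))/5 = (1 - 10)*(⅕) = -9*⅕ = -9/5 ≈ -1.8000)
I(G, o) = 11*G/5 (I(G, o) = (-9/5 + 4)*G = 11*G/5)
I(-38, 56)/(√(3820 + 2937)) = ((11/5)*(-38))/(√(3820 + 2937)) = -418*√6757/6757/5 = -418*√6757/33785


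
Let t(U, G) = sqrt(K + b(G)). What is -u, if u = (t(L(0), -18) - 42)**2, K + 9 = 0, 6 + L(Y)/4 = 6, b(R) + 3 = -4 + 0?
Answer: -1748 + 336*I ≈ -1748.0 + 336.0*I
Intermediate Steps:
b(R) = -7 (b(R) = -3 + (-4 + 0) = -3 - 4 = -7)
L(Y) = 0 (L(Y) = -24 + 4*6 = -24 + 24 = 0)
K = -9 (K = -9 + 0 = -9)
t(U, G) = 4*I (t(U, G) = sqrt(-9 - 7) = sqrt(-16) = 4*I)
u = (-42 + 4*I)**2 (u = (4*I - 42)**2 = (-42 + 4*I)**2 ≈ 1748.0 - 336.0*I)
-u = -(1748 - 336*I) = -1748 + 336*I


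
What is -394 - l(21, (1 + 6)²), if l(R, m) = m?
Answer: -443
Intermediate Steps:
-394 - l(21, (1 + 6)²) = -394 - (1 + 6)² = -394 - 1*7² = -394 - 1*49 = -394 - 49 = -443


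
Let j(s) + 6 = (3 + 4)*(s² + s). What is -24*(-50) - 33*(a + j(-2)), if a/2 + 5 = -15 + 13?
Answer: 1398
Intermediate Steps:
j(s) = -6 + 7*s + 7*s² (j(s) = -6 + (3 + 4)*(s² + s) = -6 + 7*(s + s²) = -6 + (7*s + 7*s²) = -6 + 7*s + 7*s²)
a = -14 (a = -10 + 2*(-15 + 13) = -10 + 2*(-2) = -10 - 4 = -14)
-24*(-50) - 33*(a + j(-2)) = -24*(-50) - 33*(-14 + (-6 + 7*(-2) + 7*(-2)²)) = 1200 - 33*(-14 + (-6 - 14 + 7*4)) = 1200 - 33*(-14 + (-6 - 14 + 28)) = 1200 - 33*(-14 + 8) = 1200 - 33*(-6) = 1200 - 1*(-198) = 1200 + 198 = 1398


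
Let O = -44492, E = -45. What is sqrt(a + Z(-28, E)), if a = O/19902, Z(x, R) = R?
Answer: I*sqrt(4677377991)/9951 ≈ 6.8728*I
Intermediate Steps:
a = -22246/9951 (a = -44492/19902 = -44492*1/19902 = -22246/9951 ≈ -2.2356)
sqrt(a + Z(-28, E)) = sqrt(-22246/9951 - 45) = sqrt(-470041/9951) = I*sqrt(4677377991)/9951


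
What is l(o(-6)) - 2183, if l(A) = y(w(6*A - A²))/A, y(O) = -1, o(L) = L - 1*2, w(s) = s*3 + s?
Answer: -17463/8 ≈ -2182.9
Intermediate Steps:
w(s) = 4*s (w(s) = 3*s + s = 4*s)
o(L) = -2 + L (o(L) = L - 2 = -2 + L)
l(A) = -1/A
l(o(-6)) - 2183 = -1/(-2 - 6) - 2183 = -1/(-8) - 2183 = -1*(-⅛) - 2183 = ⅛ - 2183 = -17463/8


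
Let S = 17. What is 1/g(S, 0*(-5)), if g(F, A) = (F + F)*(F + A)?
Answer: 1/578 ≈ 0.0017301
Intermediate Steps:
g(F, A) = 2*F*(A + F) (g(F, A) = (2*F)*(A + F) = 2*F*(A + F))
1/g(S, 0*(-5)) = 1/(2*17*(0*(-5) + 17)) = 1/(2*17*(0 + 17)) = 1/(2*17*17) = 1/578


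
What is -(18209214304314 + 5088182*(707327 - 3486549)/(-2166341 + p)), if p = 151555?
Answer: -18343842096259470604/1007393 ≈ -1.8209e+13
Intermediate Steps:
-(18209214304314 + 5088182*(707327 - 3486549)/(-2166341 + p)) = -(18209214304314 + 5088182*(707327 - 3486549)/(-2166341 + 151555)) = -5088182/(1/(-2779222/(-2014786) + 3578727)) = -5088182/(1/(-2779222*(-1/2014786) + 3578727)) = -5088182/(1/(1389611/1007393 + 3578727)) = -5088182/(1/(3605185918322/1007393)) = -5088182/1007393/3605185918322 = -5088182*3605185918322/1007393 = -18343842096259470604/1007393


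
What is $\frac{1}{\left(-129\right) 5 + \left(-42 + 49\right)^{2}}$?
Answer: $- \frac{1}{596} \approx -0.0016779$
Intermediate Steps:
$\frac{1}{\left(-129\right) 5 + \left(-42 + 49\right)^{2}} = \frac{1}{-645 + 7^{2}} = \frac{1}{-645 + 49} = \frac{1}{-596} = - \frac{1}{596}$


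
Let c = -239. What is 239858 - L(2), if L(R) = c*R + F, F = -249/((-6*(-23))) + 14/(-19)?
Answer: 210055885/874 ≈ 2.4034e+5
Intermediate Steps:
F = -2221/874 (F = -249/138 + 14*(-1/19) = -249*1/138 - 14/19 = -83/46 - 14/19 = -2221/874 ≈ -2.5412)
L(R) = -2221/874 - 239*R (L(R) = -239*R - 2221/874 = -2221/874 - 239*R)
239858 - L(2) = 239858 - (-2221/874 - 239*2) = 239858 - (-2221/874 - 478) = 239858 - 1*(-419993/874) = 239858 + 419993/874 = 210055885/874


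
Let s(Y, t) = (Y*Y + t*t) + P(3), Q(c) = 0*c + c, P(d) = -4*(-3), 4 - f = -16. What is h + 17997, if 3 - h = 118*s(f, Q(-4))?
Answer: -32504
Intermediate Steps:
f = 20 (f = 4 - 1*(-16) = 4 + 16 = 20)
P(d) = 12
Q(c) = c (Q(c) = 0 + c = c)
s(Y, t) = 12 + Y² + t² (s(Y, t) = (Y*Y + t*t) + 12 = (Y² + t²) + 12 = 12 + Y² + t²)
h = -50501 (h = 3 - 118*(12 + 20² + (-4)²) = 3 - 118*(12 + 400 + 16) = 3 - 118*428 = 3 - 1*50504 = 3 - 50504 = -50501)
h + 17997 = -50501 + 17997 = -32504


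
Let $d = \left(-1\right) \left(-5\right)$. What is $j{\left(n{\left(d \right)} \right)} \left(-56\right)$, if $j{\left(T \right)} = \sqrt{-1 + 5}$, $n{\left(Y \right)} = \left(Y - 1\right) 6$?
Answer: $-112$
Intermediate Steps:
$d = 5$
$n{\left(Y \right)} = -6 + 6 Y$ ($n{\left(Y \right)} = \left(-1 + Y\right) 6 = -6 + 6 Y$)
$j{\left(T \right)} = 2$ ($j{\left(T \right)} = \sqrt{4} = 2$)
$j{\left(n{\left(d \right)} \right)} \left(-56\right) = 2 \left(-56\right) = -112$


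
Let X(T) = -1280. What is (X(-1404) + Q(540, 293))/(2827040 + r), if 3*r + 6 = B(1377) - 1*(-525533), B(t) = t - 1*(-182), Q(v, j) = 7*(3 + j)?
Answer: 1188/4504103 ≈ 0.00026376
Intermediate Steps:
Q(v, j) = 21 + 7*j
B(t) = 182 + t (B(t) = t + 182 = 182 + t)
r = 527086/3 (r = -2 + ((182 + 1377) - 1*(-525533))/3 = -2 + (1559 + 525533)/3 = -2 + (⅓)*527092 = -2 + 527092/3 = 527086/3 ≈ 1.7570e+5)
(X(-1404) + Q(540, 293))/(2827040 + r) = (-1280 + (21 + 7*293))/(2827040 + 527086/3) = (-1280 + (21 + 2051))/(9008206/3) = (-1280 + 2072)*(3/9008206) = 792*(3/9008206) = 1188/4504103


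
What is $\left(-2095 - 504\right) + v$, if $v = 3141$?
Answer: $542$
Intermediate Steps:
$\left(-2095 - 504\right) + v = \left(-2095 - 504\right) + 3141 = -2599 + 3141 = 542$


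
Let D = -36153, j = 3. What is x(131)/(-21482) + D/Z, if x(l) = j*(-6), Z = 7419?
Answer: -129417534/26562493 ≈ -4.8722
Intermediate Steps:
x(l) = -18 (x(l) = 3*(-6) = -18)
x(131)/(-21482) + D/Z = -18/(-21482) - 36153/7419 = -18*(-1/21482) - 36153*1/7419 = 9/10741 - 12051/2473 = -129417534/26562493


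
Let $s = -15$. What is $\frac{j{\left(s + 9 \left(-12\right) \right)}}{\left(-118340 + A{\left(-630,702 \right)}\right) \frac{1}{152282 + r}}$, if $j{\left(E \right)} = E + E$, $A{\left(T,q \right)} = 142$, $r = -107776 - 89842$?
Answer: $- \frac{5576328}{59099} \approx -94.356$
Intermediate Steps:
$r = -197618$ ($r = -107776 - 89842 = -197618$)
$j{\left(E \right)} = 2 E$
$\frac{j{\left(s + 9 \left(-12\right) \right)}}{\left(-118340 + A{\left(-630,702 \right)}\right) \frac{1}{152282 + r}} = \frac{2 \left(-15 + 9 \left(-12\right)\right)}{\left(-118340 + 142\right) \frac{1}{152282 - 197618}} = \frac{2 \left(-15 - 108\right)}{\left(-118198\right) \frac{1}{-45336}} = \frac{2 \left(-123\right)}{\left(-118198\right) \left(- \frac{1}{45336}\right)} = - \frac{246}{\frac{59099}{22668}} = \left(-246\right) \frac{22668}{59099} = - \frac{5576328}{59099}$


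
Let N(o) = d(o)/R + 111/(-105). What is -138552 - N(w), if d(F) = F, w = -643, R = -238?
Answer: -164878837/1190 ≈ -1.3855e+5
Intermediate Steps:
N(o) = -37/35 - o/238 (N(o) = o/(-238) + 111/(-105) = o*(-1/238) + 111*(-1/105) = -o/238 - 37/35 = -37/35 - o/238)
-138552 - N(w) = -138552 - (-37/35 - 1/238*(-643)) = -138552 - (-37/35 + 643/238) = -138552 - 1*1957/1190 = -138552 - 1957/1190 = -164878837/1190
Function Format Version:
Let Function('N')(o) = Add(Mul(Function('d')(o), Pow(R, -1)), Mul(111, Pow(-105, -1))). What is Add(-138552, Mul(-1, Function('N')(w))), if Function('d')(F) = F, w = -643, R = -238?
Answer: Rational(-164878837, 1190) ≈ -1.3855e+5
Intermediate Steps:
Function('N')(o) = Add(Rational(-37, 35), Mul(Rational(-1, 238), o)) (Function('N')(o) = Add(Mul(o, Pow(-238, -1)), Mul(111, Pow(-105, -1))) = Add(Mul(o, Rational(-1, 238)), Mul(111, Rational(-1, 105))) = Add(Mul(Rational(-1, 238), o), Rational(-37, 35)) = Add(Rational(-37, 35), Mul(Rational(-1, 238), o)))
Add(-138552, Mul(-1, Function('N')(w))) = Add(-138552, Mul(-1, Add(Rational(-37, 35), Mul(Rational(-1, 238), -643)))) = Add(-138552, Mul(-1, Add(Rational(-37, 35), Rational(643, 238)))) = Add(-138552, Mul(-1, Rational(1957, 1190))) = Add(-138552, Rational(-1957, 1190)) = Rational(-164878837, 1190)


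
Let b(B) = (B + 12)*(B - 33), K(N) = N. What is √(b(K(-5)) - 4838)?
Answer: 4*I*√319 ≈ 71.442*I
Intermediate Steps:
b(B) = (-33 + B)*(12 + B) (b(B) = (12 + B)*(-33 + B) = (-33 + B)*(12 + B))
√(b(K(-5)) - 4838) = √((-396 + (-5)² - 21*(-5)) - 4838) = √((-396 + 25 + 105) - 4838) = √(-266 - 4838) = √(-5104) = 4*I*√319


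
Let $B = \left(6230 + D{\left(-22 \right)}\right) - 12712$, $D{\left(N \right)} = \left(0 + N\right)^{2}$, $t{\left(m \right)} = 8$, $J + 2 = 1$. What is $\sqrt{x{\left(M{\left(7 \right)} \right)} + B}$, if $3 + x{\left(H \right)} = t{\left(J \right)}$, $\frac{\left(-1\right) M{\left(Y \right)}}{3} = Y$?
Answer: $i \sqrt{5993} \approx 77.414 i$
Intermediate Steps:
$J = -1$ ($J = -2 + 1 = -1$)
$M{\left(Y \right)} = - 3 Y$
$D{\left(N \right)} = N^{2}$
$x{\left(H \right)} = 5$ ($x{\left(H \right)} = -3 + 8 = 5$)
$B = -5998$ ($B = \left(6230 + \left(-22\right)^{2}\right) - 12712 = \left(6230 + 484\right) - 12712 = 6714 - 12712 = -5998$)
$\sqrt{x{\left(M{\left(7 \right)} \right)} + B} = \sqrt{5 - 5998} = \sqrt{-5993} = i \sqrt{5993}$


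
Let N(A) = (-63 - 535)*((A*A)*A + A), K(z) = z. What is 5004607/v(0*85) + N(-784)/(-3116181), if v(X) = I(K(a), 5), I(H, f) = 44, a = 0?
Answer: 2915742938411/137111964 ≈ 21265.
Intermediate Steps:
v(X) = 44
N(A) = -598*A - 598*A**3 (N(A) = -598*(A**2*A + A) = -598*(A**3 + A) = -598*(A + A**3) = -598*A - 598*A**3)
5004607/v(0*85) + N(-784)/(-3116181) = 5004607/44 - 598*(-784)*(1 + (-784)**2)/(-3116181) = 5004607*(1/44) - 598*(-784)*(1 + 614656)*(-1/3116181) = 5004607/44 - 598*(-784)*614657*(-1/3116181) = 5004607/44 + 288170870624*(-1/3116181) = 5004607/44 - 288170870624/3116181 = 2915742938411/137111964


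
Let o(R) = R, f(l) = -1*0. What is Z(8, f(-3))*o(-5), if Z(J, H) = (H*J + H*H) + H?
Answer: 0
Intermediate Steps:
f(l) = 0
Z(J, H) = H + H² + H*J (Z(J, H) = (H*J + H²) + H = (H² + H*J) + H = H + H² + H*J)
Z(8, f(-3))*o(-5) = (0*(1 + 0 + 8))*(-5) = (0*9)*(-5) = 0*(-5) = 0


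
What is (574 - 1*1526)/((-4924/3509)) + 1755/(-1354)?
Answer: 1128621863/1666774 ≈ 677.13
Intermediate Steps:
(574 - 1*1526)/((-4924/3509)) + 1755/(-1354) = (574 - 1526)/((-4924*1/3509)) + 1755*(-1/1354) = -952/(-4924/3509) - 1755/1354 = -952*(-3509/4924) - 1755/1354 = 835142/1231 - 1755/1354 = 1128621863/1666774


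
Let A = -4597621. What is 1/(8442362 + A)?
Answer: 1/3844741 ≈ 2.6010e-7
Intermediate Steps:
1/(8442362 + A) = 1/(8442362 - 4597621) = 1/3844741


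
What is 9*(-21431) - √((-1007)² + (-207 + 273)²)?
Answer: -192879 - √1018405 ≈ -1.9389e+5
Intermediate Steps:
9*(-21431) - √((-1007)² + (-207 + 273)²) = -192879 - √(1014049 + 66²) = -192879 - √(1014049 + 4356) = -192879 - √1018405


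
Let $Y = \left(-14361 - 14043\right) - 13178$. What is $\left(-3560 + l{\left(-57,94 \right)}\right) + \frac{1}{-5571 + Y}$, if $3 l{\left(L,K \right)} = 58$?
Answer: $- \frac{500859169}{141459} \approx -3540.7$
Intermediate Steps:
$l{\left(L,K \right)} = \frac{58}{3}$ ($l{\left(L,K \right)} = \frac{1}{3} \cdot 58 = \frac{58}{3}$)
$Y = -41582$ ($Y = -28404 - 13178 = -41582$)
$\left(-3560 + l{\left(-57,94 \right)}\right) + \frac{1}{-5571 + Y} = \left(-3560 + \frac{58}{3}\right) + \frac{1}{-5571 - 41582} = - \frac{10622}{3} + \frac{1}{-47153} = - \frac{10622}{3} - \frac{1}{47153} = - \frac{500859169}{141459}$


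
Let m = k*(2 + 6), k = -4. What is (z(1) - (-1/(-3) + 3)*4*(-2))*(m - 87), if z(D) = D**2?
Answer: -9877/3 ≈ -3292.3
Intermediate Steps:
m = -32 (m = -4*(2 + 6) = -4*8 = -32)
(z(1) - (-1/(-3) + 3)*4*(-2))*(m - 87) = (1**2 - (-1/(-3) + 3)*4*(-2))*(-32 - 87) = (1 - (-1*(-1/3) + 3)*4*(-2))*(-119) = (1 - (1/3 + 3)*4*(-2))*(-119) = (1 - (10/3)*4*(-2))*(-119) = (1 - 40*(-2)/3)*(-119) = (1 - 1*(-80/3))*(-119) = (1 + 80/3)*(-119) = (83/3)*(-119) = -9877/3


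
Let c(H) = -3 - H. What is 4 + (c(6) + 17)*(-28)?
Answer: -220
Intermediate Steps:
4 + (c(6) + 17)*(-28) = 4 + ((-3 - 1*6) + 17)*(-28) = 4 + ((-3 - 6) + 17)*(-28) = 4 + (-9 + 17)*(-28) = 4 + 8*(-28) = 4 - 224 = -220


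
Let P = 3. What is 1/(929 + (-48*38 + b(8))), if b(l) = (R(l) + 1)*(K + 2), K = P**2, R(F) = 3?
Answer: -1/851 ≈ -0.0011751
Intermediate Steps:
K = 9 (K = 3**2 = 9)
b(l) = 44 (b(l) = (3 + 1)*(9 + 2) = 4*11 = 44)
1/(929 + (-48*38 + b(8))) = 1/(929 + (-48*38 + 44)) = 1/(929 + (-1824 + 44)) = 1/(929 - 1780) = 1/(-851) = -1/851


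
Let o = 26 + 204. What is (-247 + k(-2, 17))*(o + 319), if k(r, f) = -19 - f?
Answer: -155367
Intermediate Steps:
o = 230
(-247 + k(-2, 17))*(o + 319) = (-247 + (-19 - 1*17))*(230 + 319) = (-247 + (-19 - 17))*549 = (-247 - 36)*549 = -283*549 = -155367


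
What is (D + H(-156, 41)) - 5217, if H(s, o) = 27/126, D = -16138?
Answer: -298967/14 ≈ -21355.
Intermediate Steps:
H(s, o) = 3/14 (H(s, o) = 27*(1/126) = 3/14)
(D + H(-156, 41)) - 5217 = (-16138 + 3/14) - 5217 = -225929/14 - 5217 = -298967/14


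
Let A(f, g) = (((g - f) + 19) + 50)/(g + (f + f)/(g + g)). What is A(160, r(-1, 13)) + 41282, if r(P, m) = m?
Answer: 13580764/329 ≈ 41279.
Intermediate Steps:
A(f, g) = (69 + g - f)/(g + f/g) (A(f, g) = ((19 + g - f) + 50)/(g + (2*f)/((2*g))) = (69 + g - f)/(g + (2*f)*(1/(2*g))) = (69 + g - f)/(g + f/g))
A(160, r(-1, 13)) + 41282 = 13*(69 + 13 - 1*160)/(160 + 13**2) + 41282 = 13*(69 + 13 - 160)/(160 + 169) + 41282 = 13*(-78)/329 + 41282 = 13*(1/329)*(-78) + 41282 = -1014/329 + 41282 = 13580764/329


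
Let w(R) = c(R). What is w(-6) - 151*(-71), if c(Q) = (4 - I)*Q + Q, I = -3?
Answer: 10673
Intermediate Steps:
c(Q) = 8*Q (c(Q) = (4 - 1*(-3))*Q + Q = (4 + 3)*Q + Q = 7*Q + Q = 8*Q)
w(R) = 8*R
w(-6) - 151*(-71) = 8*(-6) - 151*(-71) = -48 + 10721 = 10673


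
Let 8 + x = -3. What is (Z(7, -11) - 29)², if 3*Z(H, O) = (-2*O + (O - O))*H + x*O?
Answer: 35344/9 ≈ 3927.1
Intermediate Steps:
x = -11 (x = -8 - 3 = -11)
Z(H, O) = -11*O/3 - 2*H*O/3 (Z(H, O) = ((-2*O + (O - O))*H - 11*O)/3 = ((-2*O + 0)*H - 11*O)/3 = ((-2*O)*H - 11*O)/3 = (-2*H*O - 11*O)/3 = (-11*O - 2*H*O)/3 = -11*O/3 - 2*H*O/3)
(Z(7, -11) - 29)² = (-⅓*(-11)*(11 + 2*7) - 29)² = (-⅓*(-11)*(11 + 14) - 29)² = (-⅓*(-11)*25 - 29)² = (275/3 - 29)² = (188/3)² = 35344/9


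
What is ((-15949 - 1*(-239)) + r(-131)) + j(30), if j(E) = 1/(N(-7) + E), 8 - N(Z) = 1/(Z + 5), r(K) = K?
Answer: -1219755/77 ≈ -15841.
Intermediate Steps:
N(Z) = 8 - 1/(5 + Z) (N(Z) = 8 - 1/(Z + 5) = 8 - 1/(5 + Z))
j(E) = 1/(17/2 + E) (j(E) = 1/((39 + 8*(-7))/(5 - 7) + E) = 1/((39 - 56)/(-2) + E) = 1/(-½*(-17) + E) = 1/(17/2 + E))
((-15949 - 1*(-239)) + r(-131)) + j(30) = ((-15949 - 1*(-239)) - 131) + 2/(17 + 2*30) = ((-15949 + 239) - 131) + 2/(17 + 60) = (-15710 - 131) + 2/77 = -15841 + 2*(1/77) = -15841 + 2/77 = -1219755/77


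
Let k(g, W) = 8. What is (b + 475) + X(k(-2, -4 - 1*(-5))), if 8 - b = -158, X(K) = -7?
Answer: 634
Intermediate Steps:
b = 166 (b = 8 - 1*(-158) = 8 + 158 = 166)
(b + 475) + X(k(-2, -4 - 1*(-5))) = (166 + 475) - 7 = 641 - 7 = 634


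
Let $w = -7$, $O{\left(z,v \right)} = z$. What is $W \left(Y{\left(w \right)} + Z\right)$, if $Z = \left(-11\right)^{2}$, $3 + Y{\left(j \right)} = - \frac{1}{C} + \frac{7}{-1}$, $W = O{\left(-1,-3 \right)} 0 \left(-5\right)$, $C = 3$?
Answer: $0$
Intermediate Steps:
$W = 0$ ($W = \left(-1\right) 0 \left(-5\right) = 0 \left(-5\right) = 0$)
$Y{\left(j \right)} = - \frac{31}{3}$ ($Y{\left(j \right)} = -3 + \left(- \frac{1}{3} + \frac{7}{-1}\right) = -3 + \left(\left(-1\right) \frac{1}{3} + 7 \left(-1\right)\right) = -3 - \frac{22}{3} = - \frac{31}{3}$)
$Z = 121$
$W \left(Y{\left(w \right)} + Z\right) = 0 \left(- \frac{31}{3} + 121\right) = 0 \cdot \frac{332}{3} = 0$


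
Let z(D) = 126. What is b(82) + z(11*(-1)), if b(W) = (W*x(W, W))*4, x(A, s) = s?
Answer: 27022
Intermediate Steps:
b(W) = 4*W² (b(W) = (W*W)*4 = W²*4 = 4*W²)
b(82) + z(11*(-1)) = 4*82² + 126 = 4*6724 + 126 = 26896 + 126 = 27022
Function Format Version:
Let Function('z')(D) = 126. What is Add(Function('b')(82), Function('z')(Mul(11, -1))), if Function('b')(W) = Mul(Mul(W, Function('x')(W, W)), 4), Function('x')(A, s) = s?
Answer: 27022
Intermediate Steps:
Function('b')(W) = Mul(4, Pow(W, 2)) (Function('b')(W) = Mul(Mul(W, W), 4) = Mul(Pow(W, 2), 4) = Mul(4, Pow(W, 2)))
Add(Function('b')(82), Function('z')(Mul(11, -1))) = Add(Mul(4, Pow(82, 2)), 126) = Add(Mul(4, 6724), 126) = Add(26896, 126) = 27022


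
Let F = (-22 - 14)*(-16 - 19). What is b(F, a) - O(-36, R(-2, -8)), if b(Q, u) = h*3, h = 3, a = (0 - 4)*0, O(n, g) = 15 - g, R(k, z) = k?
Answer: -8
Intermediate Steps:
a = 0 (a = -4*0 = 0)
F = 1260 (F = -36*(-35) = 1260)
b(Q, u) = 9 (b(Q, u) = 3*3 = 9)
b(F, a) - O(-36, R(-2, -8)) = 9 - (15 - 1*(-2)) = 9 - (15 + 2) = 9 - 1*17 = 9 - 17 = -8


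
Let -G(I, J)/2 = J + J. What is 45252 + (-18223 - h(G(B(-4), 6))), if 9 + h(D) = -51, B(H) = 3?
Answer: 27089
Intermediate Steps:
G(I, J) = -4*J (G(I, J) = -2*(J + J) = -4*J)
h(D) = -60 (h(D) = -9 - 51 = -60)
45252 + (-18223 - h(G(B(-4), 6))) = 45252 + (-18223 - 1*(-60)) = 45252 + (-18223 + 60) = 45252 - 18163 = 27089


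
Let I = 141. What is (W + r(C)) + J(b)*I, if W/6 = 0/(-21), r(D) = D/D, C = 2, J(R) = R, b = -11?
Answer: -1550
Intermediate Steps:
r(D) = 1
W = 0 (W = 6*(0/(-21)) = 6*(0*(-1/21)) = 6*0 = 0)
(W + r(C)) + J(b)*I = (0 + 1) - 11*141 = 1 - 1551 = -1550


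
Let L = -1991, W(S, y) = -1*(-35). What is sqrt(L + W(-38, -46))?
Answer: 2*I*sqrt(489) ≈ 44.227*I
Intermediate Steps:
W(S, y) = 35
sqrt(L + W(-38, -46)) = sqrt(-1991 + 35) = sqrt(-1956) = 2*I*sqrt(489)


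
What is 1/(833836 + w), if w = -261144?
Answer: 1/572692 ≈ 1.7461e-6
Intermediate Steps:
1/(833836 + w) = 1/(833836 - 261144) = 1/572692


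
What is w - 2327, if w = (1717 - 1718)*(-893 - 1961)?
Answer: 527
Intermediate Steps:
w = 2854 (w = -1*(-2854) = 2854)
w - 2327 = 2854 - 2327 = 527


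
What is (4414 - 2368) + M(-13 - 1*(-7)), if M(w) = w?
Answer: 2040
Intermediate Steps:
(4414 - 2368) + M(-13 - 1*(-7)) = (4414 - 2368) + (-13 - 1*(-7)) = 2046 + (-13 + 7) = 2046 - 6 = 2040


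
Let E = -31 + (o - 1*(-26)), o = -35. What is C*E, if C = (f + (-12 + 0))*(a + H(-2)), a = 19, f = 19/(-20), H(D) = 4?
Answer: 11914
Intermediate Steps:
f = -19/20 (f = 19*(-1/20) = -19/20 ≈ -0.95000)
E = -40 (E = -31 + (-35 - 1*(-26)) = -31 + (-35 + 26) = -31 - 9 = -40)
C = -5957/20 (C = (-19/20 + (-12 + 0))*(19 + 4) = (-19/20 - 12)*23 = -259/20*23 = -5957/20 ≈ -297.85)
C*E = -5957/20*(-40) = 11914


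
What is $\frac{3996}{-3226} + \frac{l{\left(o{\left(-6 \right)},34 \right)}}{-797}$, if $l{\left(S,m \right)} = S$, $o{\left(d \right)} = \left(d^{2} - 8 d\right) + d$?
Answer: $- \frac{1718220}{1285561} \approx -1.3366$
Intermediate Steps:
$o{\left(d \right)} = d^{2} - 7 d$
$\frac{3996}{-3226} + \frac{l{\left(o{\left(-6 \right)},34 \right)}}{-797} = \frac{3996}{-3226} + \frac{\left(-6\right) \left(-7 - 6\right)}{-797} = 3996 \left(- \frac{1}{3226}\right) + \left(-6\right) \left(-13\right) \left(- \frac{1}{797}\right) = - \frac{1998}{1613} + 78 \left(- \frac{1}{797}\right) = - \frac{1998}{1613} - \frac{78}{797} = - \frac{1718220}{1285561}$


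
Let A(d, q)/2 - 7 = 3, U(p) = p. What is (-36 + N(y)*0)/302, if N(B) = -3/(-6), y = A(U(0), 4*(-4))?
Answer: -18/151 ≈ -0.11921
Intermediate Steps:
A(d, q) = 20 (A(d, q) = 14 + 2*3 = 14 + 6 = 20)
y = 20
N(B) = ½ (N(B) = -3*(-⅙) = ½)
(-36 + N(y)*0)/302 = (-36 + (½)*0)/302 = (-36 + 0)*(1/302) = -36*1/302 = -18/151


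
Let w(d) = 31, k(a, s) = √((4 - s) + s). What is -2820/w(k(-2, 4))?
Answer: -2820/31 ≈ -90.968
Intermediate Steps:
k(a, s) = 2 (k(a, s) = √4 = 2)
-2820/w(k(-2, 4)) = -2820/31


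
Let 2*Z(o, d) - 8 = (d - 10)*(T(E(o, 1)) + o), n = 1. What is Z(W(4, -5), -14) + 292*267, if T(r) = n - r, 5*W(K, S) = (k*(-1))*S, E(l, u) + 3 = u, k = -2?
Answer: 77956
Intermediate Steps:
E(l, u) = -3 + u
W(K, S) = 2*S/5 (W(K, S) = ((-2*(-1))*S)/5 = (2*S)/5 = 2*S/5)
T(r) = 1 - r
Z(o, d) = 4 + (-10 + d)*(3 + o)/2 (Z(o, d) = 4 + ((d - 10)*((1 - (-3 + 1)) + o))/2 = 4 + ((-10 + d)*((1 - 1*(-2)) + o))/2 = 4 + ((-10 + d)*((1 + 2) + o))/2 = 4 + ((-10 + d)*(3 + o))/2 = 4 + (-10 + d)*(3 + o)/2)
Z(W(4, -5), -14) + 292*267 = (-11 - 2*(-5) + (3/2)*(-14) + (½)*(-14)*((⅖)*(-5))) + 292*267 = (-11 - 5*(-2) - 21 + (½)*(-14)*(-2)) + 77964 = (-11 + 10 - 21 + 14) + 77964 = -8 + 77964 = 77956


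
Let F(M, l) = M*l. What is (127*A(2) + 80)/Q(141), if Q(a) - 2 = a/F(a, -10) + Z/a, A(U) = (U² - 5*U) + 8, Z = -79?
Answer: 470940/1889 ≈ 249.31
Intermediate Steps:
A(U) = 8 + U² - 5*U
Q(a) = 19/10 - 79/a (Q(a) = 2 + (a/((a*(-10))) - 79/a) = 2 + (a/((-10*a)) - 79/a) = 2 + (a*(-1/(10*a)) - 79/a) = 2 + (-⅒ - 79/a) = 19/10 - 79/a)
(127*A(2) + 80)/Q(141) = (127*(8 + 2² - 5*2) + 80)/(19/10 - 79/141) = (127*(8 + 4 - 10) + 80)/(19/10 - 79*1/141) = (127*2 + 80)/(19/10 - 79/141) = (254 + 80)/(1889/1410) = 334*(1410/1889) = 470940/1889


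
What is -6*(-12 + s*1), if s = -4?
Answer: 96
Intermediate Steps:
-6*(-12 + s*1) = -6*(-12 - 4*1) = -6*(-12 - 4) = -6*(-16) = 96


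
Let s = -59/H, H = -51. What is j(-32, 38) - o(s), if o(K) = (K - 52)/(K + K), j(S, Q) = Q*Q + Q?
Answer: 177469/118 ≈ 1504.0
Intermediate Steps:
s = 59/51 (s = -59/(-51) = -59*(-1/51) = 59/51 ≈ 1.1569)
j(S, Q) = Q + Q² (j(S, Q) = Q² + Q = Q + Q²)
o(K) = (-52 + K)/(2*K) (o(K) = (-52 + K)/((2*K)) = (-52 + K)*(1/(2*K)) = (-52 + K)/(2*K))
j(-32, 38) - o(s) = 38*(1 + 38) - (-52 + 59/51)/(2*59/51) = 38*39 - 51*(-2593)/(2*59*51) = 1482 - 1*(-2593/118) = 1482 + 2593/118 = 177469/118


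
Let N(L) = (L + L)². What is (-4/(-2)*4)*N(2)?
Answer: 128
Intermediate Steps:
N(L) = 4*L² (N(L) = (2*L)² = 4*L²)
(-4/(-2)*4)*N(2) = (-4/(-2)*4)*(4*2²) = (-4*(-½)*4)*(4*4) = (2*4)*16 = 8*16 = 128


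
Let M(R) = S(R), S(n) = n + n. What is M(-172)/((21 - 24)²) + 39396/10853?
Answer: -3378868/97677 ≈ -34.592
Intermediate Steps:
S(n) = 2*n
M(R) = 2*R
M(-172)/((21 - 24)²) + 39396/10853 = (2*(-172))/((21 - 24)²) + 39396/10853 = -344/((-3)²) + 39396*(1/10853) = -344/9 + 39396/10853 = -3378868/97677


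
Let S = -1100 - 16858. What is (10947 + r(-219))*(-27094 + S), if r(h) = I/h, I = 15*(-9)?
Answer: -36004477152/73 ≈ -4.9321e+8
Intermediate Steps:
I = -135
r(h) = -135/h
S = -17958
(10947 + r(-219))*(-27094 + S) = (10947 - 135/(-219))*(-27094 - 17958) = (10947 - 135*(-1/219))*(-45052) = (10947 + 45/73)*(-45052) = (799176/73)*(-45052) = -36004477152/73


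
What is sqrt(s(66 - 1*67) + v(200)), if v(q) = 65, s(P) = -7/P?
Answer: 6*sqrt(2) ≈ 8.4853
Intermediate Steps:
sqrt(s(66 - 1*67) + v(200)) = sqrt(-7/(66 - 1*67) + 65) = sqrt(-7/(66 - 67) + 65) = sqrt(-7/(-1) + 65) = sqrt(-7*(-1) + 65) = sqrt(7 + 65) = sqrt(72) = 6*sqrt(2)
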